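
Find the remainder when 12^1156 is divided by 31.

19

By repeated squaring mod 31: 12^1≡12, 12^2≡20, 12^4≡28, 12^8≡9, 12^16≡19, 12^32≡20, 12^64≡28, 12^128≡9, 12^256≡19, 12^512≡20, 12^1024≡28.
Since 1156 = 4 + 128 + 1024 in binary, 12^1156 ≡ 28·9·28 ≡ 19 (mod 31).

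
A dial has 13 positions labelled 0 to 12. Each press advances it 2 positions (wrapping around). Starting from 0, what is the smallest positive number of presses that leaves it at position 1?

7

2·7 = 14 = 1·13 + 1, so 2⁻¹ ≡ 7 (mod 13).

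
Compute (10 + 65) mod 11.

65 mod 11 = 10 (since 5·11 = 55).
(10 + 10) mod 11 = 9.

9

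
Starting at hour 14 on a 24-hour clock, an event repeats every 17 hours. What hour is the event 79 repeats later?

79·17 = 1343.
1343 mod 24 = 23 (since 55·24 = 1320).
(14 + 23) mod 24 = 13.

13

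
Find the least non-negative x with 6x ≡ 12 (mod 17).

The inverse of 6 mod 17 is 3 (since 6·3 = 18 ≡ 1).
Multiplying both sides by 3: x ≡ 3·12 = 36 ≡ 2 (mod 17).
Check: 6·2 = 12 = 0·17 + 12.

2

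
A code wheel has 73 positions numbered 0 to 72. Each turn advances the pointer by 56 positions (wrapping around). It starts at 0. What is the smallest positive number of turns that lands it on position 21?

56⁻¹ ≡ 30 (mod 73) because 56·30 = 1680 = 23·73 + 1.
Multiplying both sides by 30: x ≡ 30·21 = 630 ≡ 46 (mod 73).

46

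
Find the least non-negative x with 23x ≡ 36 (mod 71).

23⁻¹ ≡ 34 (mod 71) because 23·34 = 782 = 11·71 + 1.
Multiplying both sides by 34: x ≡ 34·36 = 1224 ≡ 17 (mod 71).

17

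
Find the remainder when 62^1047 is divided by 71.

By repeated squaring mod 71: 62^1≡62, 62^2≡10, 62^4≡29, 62^8≡60, 62^16≡50, 62^32≡15, 62^64≡12, 62^128≡2, 62^256≡4, 62^512≡16, 62^1024≡43.
Since 1047 = 1 + 2 + 4 + 16 + 1024 in binary, 62^1047 ≡ 62·10·29·50·43 ≡ 56 (mod 71).

56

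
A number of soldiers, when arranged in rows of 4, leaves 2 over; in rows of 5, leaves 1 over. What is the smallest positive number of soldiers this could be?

x ≡ 2 (mod 4) gives x ∈ {2, 6}.
The first of these with x mod 5 = 1 is 6.

6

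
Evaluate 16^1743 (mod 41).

By repeated squaring mod 41: 16^1≡16, 16^2≡10, 16^4≡18, 16^8≡37, 16^16≡16, 16^32≡10, 16^64≡18, 16^128≡37, 16^256≡16, 16^512≡10, 16^1024≡18.
1743 = 1 + 2 + 4 + 8 + 64 + 128 + 512 + 1024, so 16^1743 ≡ 16·10·18·37·18·37·10·18 ≡ 37 (mod 41).

37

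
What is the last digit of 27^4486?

9

Last digits of 7^n: 7, 9, 3, 1 (period 4).
4486 mod 4 = 2, so the last digit matches 7^2 = 9.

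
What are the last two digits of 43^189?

43

Square-and-reduce mod 100: 43^1≡43, 43^2≡49, 43^4≡1, 43^8≡1, 43^16≡1, 43^32≡1, 43^64≡1, 43^128≡1.
189 = 1 + 4 + 8 + 16 + 32 + 128, so 43^189 ≡ 43·1·1·1·1·1 ≡ 43 (mod 100).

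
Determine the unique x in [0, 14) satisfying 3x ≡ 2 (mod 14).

3⁻¹ ≡ 5 (mod 14) because 3·5 = 15 = 1·14 + 1.
Multiplying both sides by 5: x ≡ 5·2 = 10 ≡ 10 (mod 14).
Check: 3·10 = 30 = 2·14 + 2.

10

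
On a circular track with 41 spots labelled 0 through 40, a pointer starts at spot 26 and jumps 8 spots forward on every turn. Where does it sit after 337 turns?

337·8 = 2696.
Dividing 2696 by 41 gives quotient 65 and remainder 31.
(26 + 31) mod 41 = 16.

16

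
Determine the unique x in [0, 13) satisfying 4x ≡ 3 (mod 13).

4

The inverse of 4 mod 13 is 10 (since 4·10 = 40 ≡ 1).
Multiplying both sides by 10: x ≡ 10·3 = 30 ≡ 4 (mod 13).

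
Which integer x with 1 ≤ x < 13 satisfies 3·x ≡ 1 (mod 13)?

13 = 4·3 + 1
3 = 3·1 + 0
Back-substituting gives 3·9 ≡ 1 (mod 13).

9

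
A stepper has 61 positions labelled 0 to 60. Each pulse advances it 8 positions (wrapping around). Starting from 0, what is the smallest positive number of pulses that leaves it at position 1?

8·23 = 184 = 3·61 + 1, so 8⁻¹ ≡ 23 (mod 61).

23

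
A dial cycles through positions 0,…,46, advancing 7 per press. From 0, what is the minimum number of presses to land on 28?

4

The inverse of 7 mod 47 is 27 (since 7·27 = 189 ≡ 1).
Multiplying both sides by 27: x ≡ 27·28 = 756 ≡ 4 (mod 47).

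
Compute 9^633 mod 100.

29

Square-and-reduce mod 100: 9^1≡9, 9^2≡81, 9^4≡61, 9^8≡21, 9^16≡41, 9^32≡81, 9^64≡61, 9^128≡21, 9^256≡41, 9^512≡81.
633 = 1 + 8 + 16 + 32 + 64 + 512, so 9^633 ≡ 9·21·41·81·61·81 ≡ 29 (mod 100).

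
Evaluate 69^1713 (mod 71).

Square-and-reduce mod 71: 69^1≡69, 69^2≡4, 69^4≡16, 69^8≡43, 69^16≡3, 69^32≡9, 69^64≡10, 69^128≡29, 69^256≡60, 69^512≡50, 69^1024≡15.
1713 = 1 + 16 + 32 + 128 + 512 + 1024, so 69^1713 ≡ 69·3·9·29·50·15 ≡ 53 (mod 71).

53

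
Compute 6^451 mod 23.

Square-and-reduce mod 23: 6^1≡6, 6^2≡13, 6^4≡8, 6^8≡18, 6^16≡2, 6^32≡4, 6^64≡16, 6^128≡3, 6^256≡9.
Since 451 = 1 + 2 + 64 + 128 + 256 in binary, 6^451 ≡ 6·13·16·3·9 ≡ 1 (mod 23).

1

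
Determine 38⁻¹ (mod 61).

53

61 = 1·38 + 23
38 = 1·23 + 15
23 = 1·15 + 8
15 = 1·8 + 7
8 = 1·7 + 1
7 = 7·1 + 0
Back-substituting gives 38·53 ≡ 1 (mod 61).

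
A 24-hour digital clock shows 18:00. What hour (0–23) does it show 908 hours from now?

908 − 37·24 = 20, so 908 ≡ 20 (mod 24).
(18 + 20) mod 24 = 14.

14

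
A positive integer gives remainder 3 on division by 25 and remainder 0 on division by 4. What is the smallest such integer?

28

x ≡ 0 (mod 4) gives x ∈ {0, 4, 8, 12, 16, 20, 24, 28}.
The first of these with x mod 25 = 3 is 28.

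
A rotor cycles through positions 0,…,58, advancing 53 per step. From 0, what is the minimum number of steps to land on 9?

53⁻¹ ≡ 49 (mod 59) because 53·49 = 2597 = 44·59 + 1.
Multiplying both sides by 49: x ≡ 49·9 = 441 ≡ 28 (mod 59).
Check: 53·28 = 1484 = 25·59 + 9.

28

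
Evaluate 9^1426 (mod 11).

Successive squares of 9 mod 11: 9^1≡9, 9^2≡4, 9^4≡5, 9^8≡3, 9^16≡9, 9^32≡4, 9^64≡5, 9^128≡3, 9^256≡9, 9^512≡4, 9^1024≡5.
1426 = 2 + 16 + 128 + 256 + 1024, so 9^1426 ≡ 4·9·3·9·5 ≡ 9 (mod 11).

9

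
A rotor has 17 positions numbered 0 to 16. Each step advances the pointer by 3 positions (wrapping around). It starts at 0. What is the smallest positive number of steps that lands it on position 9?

3⁻¹ ≡ 6 (mod 17) because 3·6 = 18 = 1·17 + 1.
Multiplying both sides by 6: x ≡ 6·9 = 54 ≡ 3 (mod 17).
Check: 3·3 = 9 = 0·17 + 9.

3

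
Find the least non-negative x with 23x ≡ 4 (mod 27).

26

The inverse of 23 mod 27 is 20 (since 23·20 = 460 ≡ 1).
So x ≡ 20·4 = 80 ≡ 26 (mod 27).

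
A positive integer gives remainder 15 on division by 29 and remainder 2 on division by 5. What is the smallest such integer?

102

Since 5·6 ≡ 1 (mod 29), take x = 2 + 5·((15−2)·6 mod 29) = 2 + 5·20 = 102.
Check: 102 mod 29 = 15, 102 mod 5 = 2.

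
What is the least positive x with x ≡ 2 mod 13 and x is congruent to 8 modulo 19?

Since 19·11 ≡ 1 (mod 13), take x = 8 + 19·((2−8)·11 mod 13) = 8 + 19·12 = 236.
Check: 236 mod 13 = 2, 236 mod 19 = 8.

236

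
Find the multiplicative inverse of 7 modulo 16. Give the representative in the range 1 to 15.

16 = 2·7 + 2
7 = 3·2 + 1
2 = 2·1 + 0
Back-substituting gives 7·7 ≡ 1 (mod 16).

7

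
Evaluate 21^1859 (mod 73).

By repeated squaring mod 73: 21^1≡21, 21^2≡3, 21^4≡9, 21^8≡8, 21^16≡64, 21^32≡8, 21^64≡64, 21^128≡8, 21^256≡64, 21^512≡8, 21^1024≡64.
1859 = 1 + 2 + 64 + 256 + 512 + 1024, so 21^1859 ≡ 21·3·64·64·8·64 ≡ 66 (mod 73).

66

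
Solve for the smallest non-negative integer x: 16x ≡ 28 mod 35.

28

The inverse of 16 mod 35 is 11 (since 16·11 = 176 ≡ 1).
Multiplying both sides by 11: x ≡ 11·28 = 308 ≡ 28 (mod 35).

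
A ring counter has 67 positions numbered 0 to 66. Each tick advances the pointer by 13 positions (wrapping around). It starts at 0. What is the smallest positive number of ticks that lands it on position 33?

13⁻¹ ≡ 31 (mod 67) because 13·31 = 403 = 6·67 + 1.
Multiplying both sides by 31: x ≡ 31·33 = 1023 ≡ 18 (mod 67).

18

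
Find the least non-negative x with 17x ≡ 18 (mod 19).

17⁻¹ ≡ 9 (mod 19) because 17·9 = 153 = 8·19 + 1.
So x ≡ 9·18 = 162 ≡ 10 (mod 19).

10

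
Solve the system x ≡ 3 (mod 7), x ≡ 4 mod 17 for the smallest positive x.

x ≡ 3 (mod 7) gives x ∈ {3, 10, 17, 24, 31, 38}.
The first of these with x mod 17 = 4 is 38.

38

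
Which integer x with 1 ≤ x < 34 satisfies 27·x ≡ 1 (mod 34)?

29

34 = 1·27 + 7
27 = 3·7 + 6
7 = 1·6 + 1
6 = 6·1 + 0
Back-substituting gives 27·29 ≡ 1 (mod 34).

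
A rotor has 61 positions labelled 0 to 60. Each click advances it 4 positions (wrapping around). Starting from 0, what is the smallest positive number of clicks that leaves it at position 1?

46

61 = 15·4 + 1
4 = 4·1 + 0
Back-substituting gives 4·46 ≡ 1 (mod 61).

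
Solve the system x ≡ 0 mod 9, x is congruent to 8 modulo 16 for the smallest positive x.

x ≡ 0 (mod 9) gives x ∈ {0, 9, 18, 27, 36, 45, 54, 63, …}.
The first of these with x mod 16 = 8 is 72.

72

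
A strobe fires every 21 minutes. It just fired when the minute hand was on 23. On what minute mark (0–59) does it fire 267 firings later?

267·21 = 5607.
5607 = 93·60 + 27, so 5607 mod 60 = 27.
(23 + 27) mod 60 = 50.

50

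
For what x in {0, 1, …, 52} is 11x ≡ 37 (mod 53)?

13

The inverse of 11 mod 53 is 29 (since 11·29 = 319 ≡ 1).
Multiplying both sides by 29: x ≡ 29·37 = 1073 ≡ 13 (mod 53).
Check: 11·13 = 143 = 2·53 + 37.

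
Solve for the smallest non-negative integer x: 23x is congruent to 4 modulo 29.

The inverse of 23 mod 29 is 24 (since 23·24 = 552 ≡ 1).
Multiplying both sides by 24: x ≡ 24·4 = 96 ≡ 9 (mod 29).

9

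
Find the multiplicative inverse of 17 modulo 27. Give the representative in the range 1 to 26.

27 = 1·17 + 10
17 = 1·10 + 7
10 = 1·7 + 3
7 = 2·3 + 1
3 = 3·1 + 0
Back-substituting gives 17·8 ≡ 1 (mod 27).

8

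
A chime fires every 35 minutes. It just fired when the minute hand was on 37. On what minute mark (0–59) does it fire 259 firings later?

259·35 = 9065.
9065 = 151·60 + 5, so 9065 mod 60 = 5.
(37 + 5) mod 60 = 42.

42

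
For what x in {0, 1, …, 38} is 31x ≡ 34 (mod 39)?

25

31⁻¹ ≡ 34 (mod 39) because 31·34 = 1054 = 27·39 + 1.
So x ≡ 34·34 = 1156 ≡ 25 (mod 39).
Check: 31·25 = 775 = 19·39 + 34.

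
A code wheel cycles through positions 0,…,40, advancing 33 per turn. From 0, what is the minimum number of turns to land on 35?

33⁻¹ ≡ 5 (mod 41) because 33·5 = 165 = 4·41 + 1.
Multiplying both sides by 5: x ≡ 5·35 = 175 ≡ 11 (mod 41).
Check: 33·11 = 363 = 8·41 + 35.

11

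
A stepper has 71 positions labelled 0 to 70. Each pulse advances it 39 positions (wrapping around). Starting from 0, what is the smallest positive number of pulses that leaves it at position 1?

39·51 = 1989 = 28·71 + 1, so 39⁻¹ ≡ 51 (mod 71).

51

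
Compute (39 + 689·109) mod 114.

689·109 = 75101.
75101 = 658·114 + 89, so 75101 mod 114 = 89.
(39 + 89) mod 114 = 14.

14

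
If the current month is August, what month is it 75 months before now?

75 = 6·12 + 3, so 75 mod 12 = 3.
August − 3 months → May.

May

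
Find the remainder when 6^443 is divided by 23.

Square-and-reduce mod 23: 6^1≡6, 6^2≡13, 6^4≡8, 6^8≡18, 6^16≡2, 6^32≡4, 6^64≡16, 6^128≡3, 6^256≡9.
Since 443 = 1 + 2 + 8 + 16 + 32 + 128 + 256 in binary, 6^443 ≡ 6·13·18·2·4·3·9 ≡ 9 (mod 23).

9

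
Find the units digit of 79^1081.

The units digit of 79^n cycles with period 2: 9, 1, …
1081 mod 2 = 1, so the last digit matches 9^1 = 9.

9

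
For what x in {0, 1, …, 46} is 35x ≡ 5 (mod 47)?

The inverse of 35 mod 47 is 43 (since 35·43 = 1505 ≡ 1).
So x ≡ 43·5 = 215 ≡ 27 (mod 47).
Check: 35·27 = 945 = 20·47 + 5.

27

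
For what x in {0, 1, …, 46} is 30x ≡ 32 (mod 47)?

The inverse of 30 mod 47 is 11 (since 30·11 = 330 ≡ 1).
Multiplying both sides by 11: x ≡ 11·32 = 352 ≡ 23 (mod 47).

23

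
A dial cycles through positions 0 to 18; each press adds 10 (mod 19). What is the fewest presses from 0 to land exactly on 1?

19 = 1·10 + 9
10 = 1·9 + 1
9 = 9·1 + 0
Back-substituting gives 10·2 ≡ 1 (mod 19).

2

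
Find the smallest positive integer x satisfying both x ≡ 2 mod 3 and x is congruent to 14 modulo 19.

14

Since 19·1 ≡ 1 (mod 3), take x = 14 + 19·((2−14)·1 mod 3) = 14 + 19·0 = 14.
Check: 14 mod 3 = 2, 14 mod 19 = 14.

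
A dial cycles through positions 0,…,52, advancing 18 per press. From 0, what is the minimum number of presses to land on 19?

18⁻¹ ≡ 3 (mod 53) because 18·3 = 54 = 1·53 + 1.
Multiplying both sides by 3: x ≡ 3·19 = 57 ≡ 4 (mod 53).

4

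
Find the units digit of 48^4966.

4

Last digits of 8^n: 8, 4, 2, 6 (period 4).
4966 mod 4 = 2, so the last digit matches 8^2 = 4.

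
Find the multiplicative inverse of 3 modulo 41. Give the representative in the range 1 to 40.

3·14 = 42 = 1·41 + 1, so 3⁻¹ ≡ 14 (mod 41).

14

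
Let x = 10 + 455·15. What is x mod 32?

19

455·15 = 6825.
Dividing 6825 by 32 gives quotient 213 and remainder 9.
(10 + 9) mod 32 = 19.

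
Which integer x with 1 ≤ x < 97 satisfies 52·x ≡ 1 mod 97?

52·28 = 1456 = 15·97 + 1, so 52⁻¹ ≡ 28 (mod 97).

28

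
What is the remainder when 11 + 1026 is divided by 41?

1026 = 25·41 + 1, so 1026 mod 41 = 1.
(11 + 1) mod 41 = 12.

12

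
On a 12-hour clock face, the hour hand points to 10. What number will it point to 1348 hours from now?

1348 mod 12 = 4 (since 112·12 = 1344).
10 + 4 → 2 on a 12-hour dial.

2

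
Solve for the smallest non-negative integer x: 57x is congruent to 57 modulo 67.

1

The inverse of 57 mod 67 is 20 (since 57·20 = 1140 ≡ 1).
Multiplying both sides by 20: x ≡ 20·57 = 1140 ≡ 1 (mod 67).
Check: 57·1 = 57 = 0·67 + 57.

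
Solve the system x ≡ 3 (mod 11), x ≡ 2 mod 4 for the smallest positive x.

14

Since 4·3 ≡ 1 (mod 11), take x = 2 + 4·((3−2)·3 mod 11) = 2 + 4·3 = 14.
Check: 14 mod 11 = 3, 14 mod 4 = 2.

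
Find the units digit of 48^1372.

Last digits of 8^n: 8, 4, 2, 6 (period 4).
1372 leaves remainder 0 on division by 4, so 48^1372 ends in 6.

6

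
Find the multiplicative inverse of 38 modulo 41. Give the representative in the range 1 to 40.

27

38·27 = 1026 = 25·41 + 1, so 38⁻¹ ≡ 27 (mod 41).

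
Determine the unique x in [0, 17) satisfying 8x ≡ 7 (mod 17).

3

The inverse of 8 mod 17 is 15 (since 8·15 = 120 ≡ 1).
Multiplying both sides by 15: x ≡ 15·7 = 105 ≡ 3 (mod 17).
Check: 8·3 = 24 = 1·17 + 7.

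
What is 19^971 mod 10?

9

The units digit of 19^n cycles with period 2: 9, 1, …
971 leaves remainder 1 on division by 2, so 19^971 ends in 9.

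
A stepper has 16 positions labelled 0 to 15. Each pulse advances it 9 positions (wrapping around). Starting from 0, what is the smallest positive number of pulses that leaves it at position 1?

9

9·9 = 81 = 5·16 + 1, so 9⁻¹ ≡ 9 (mod 16).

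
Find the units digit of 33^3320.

1

The units digit of 33^n cycles with period 4: 3, 9, 7, 1, …
3320 mod 4 = 0, so the last digit matches 3^4 = 1.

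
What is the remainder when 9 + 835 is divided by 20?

4

835 = 41·20 + 15, so 835 mod 20 = 15.
(9 + 15) mod 20 = 4.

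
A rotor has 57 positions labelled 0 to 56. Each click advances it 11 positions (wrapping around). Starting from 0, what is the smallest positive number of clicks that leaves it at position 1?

26

11·26 = 286 = 5·57 + 1, so 11⁻¹ ≡ 26 (mod 57).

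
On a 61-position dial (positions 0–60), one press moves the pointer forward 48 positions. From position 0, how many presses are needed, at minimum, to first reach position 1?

14

61 = 1·48 + 13
48 = 3·13 + 9
13 = 1·9 + 4
9 = 2·4 + 1
4 = 4·1 + 0
Back-substituting gives 48·14 ≡ 1 (mod 61).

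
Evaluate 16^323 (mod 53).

47

Square-and-reduce mod 53: 16^1≡16, 16^2≡44, 16^4≡28, 16^8≡42, 16^16≡15, 16^32≡13, 16^64≡10, 16^128≡47, 16^256≡36.
Since 323 = 1 + 2 + 64 + 256 in binary, 16^323 ≡ 16·44·10·36 ≡ 47 (mod 53).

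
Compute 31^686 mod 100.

Successive squares of 31 mod 100: 31^1≡31, 31^2≡61, 31^4≡21, 31^8≡41, 31^16≡81, 31^32≡61, 31^64≡21, 31^128≡41, 31^256≡81, 31^512≡61.
686 = 2 + 4 + 8 + 32 + 128 + 512, so 31^686 ≡ 61·21·41·61·41·61 ≡ 81 (mod 100).

81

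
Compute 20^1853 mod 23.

Successive squares of 20 mod 23: 20^1≡20, 20^2≡9, 20^4≡12, 20^8≡6, 20^16≡13, 20^32≡8, 20^64≡18, 20^128≡2, 20^256≡4, 20^512≡16, 20^1024≡3.
1853 = 1 + 4 + 8 + 16 + 32 + 256 + 512 + 1024, so 20^1853 ≡ 20·12·6·13·8·4·16·3 ≡ 10 (mod 23).

10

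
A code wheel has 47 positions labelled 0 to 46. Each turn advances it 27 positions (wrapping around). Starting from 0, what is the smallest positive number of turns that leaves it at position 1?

7

27·7 = 189 = 4·47 + 1, so 27⁻¹ ≡ 7 (mod 47).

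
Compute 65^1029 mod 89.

Successive squares of 65 mod 89: 65^1≡65, 65^2≡42, 65^4≡73, 65^8≡78, 65^16≡32, 65^32≡45, 65^64≡67, 65^128≡39, 65^256≡8, 65^512≡64, 65^1024≡2.
Since 1029 = 1 + 4 + 1024 in binary, 65^1029 ≡ 65·73·2 ≡ 56 (mod 89).

56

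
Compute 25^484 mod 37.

9

Successive squares of 25 mod 37: 25^1≡25, 25^2≡33, 25^4≡16, 25^8≡34, 25^16≡9, 25^32≡7, 25^64≡12, 25^128≡33, 25^256≡16.
Since 484 = 4 + 32 + 64 + 128 + 256 in binary, 25^484 ≡ 16·7·12·33·16 ≡ 9 (mod 37).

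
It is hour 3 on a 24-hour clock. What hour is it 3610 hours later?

13

Dividing 3610 by 24 gives quotient 150 and remainder 10.
(3 + 10) mod 24 = 13.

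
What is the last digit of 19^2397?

9

Powers of 9 mod 10 repeat with period 2: 9, 1.
2397 mod 2 = 1, so the last digit matches 9^1 = 9.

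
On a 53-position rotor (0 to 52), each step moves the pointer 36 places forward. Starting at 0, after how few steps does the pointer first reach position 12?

18

36⁻¹ ≡ 28 (mod 53) because 36·28 = 1008 = 19·53 + 1.
So x ≡ 28·12 = 336 ≡ 18 (mod 53).
Check: 36·18 = 648 = 12·53 + 12.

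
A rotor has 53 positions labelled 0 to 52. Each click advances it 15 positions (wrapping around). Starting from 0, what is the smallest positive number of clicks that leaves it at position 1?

15·46 = 690 = 13·53 + 1, so 15⁻¹ ≡ 46 (mod 53).

46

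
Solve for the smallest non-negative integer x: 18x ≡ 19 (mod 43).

The inverse of 18 mod 43 is 12 (since 18·12 = 216 ≡ 1).
Multiplying both sides by 12: x ≡ 12·19 = 228 ≡ 13 (mod 43).

13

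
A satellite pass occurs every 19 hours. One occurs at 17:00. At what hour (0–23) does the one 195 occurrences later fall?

195·19 = 3705.
3705 mod 24 = 9 (since 154·24 = 3696).
(17 + 9) mod 24 = 2.

2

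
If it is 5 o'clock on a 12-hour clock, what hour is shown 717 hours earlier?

717 = 59·12 + 9, so 717 mod 12 = 9.
5 − 9 → 8 on a 12-hour dial.

8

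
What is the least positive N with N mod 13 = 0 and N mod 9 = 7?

x ≡ 7 (mod 9) gives x ∈ {7, 16, 25, 34, 43, 52}.
The first of these with x mod 13 = 0 is 52.

52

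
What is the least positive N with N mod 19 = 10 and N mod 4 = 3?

67

Since 4·5 ≡ 1 (mod 19), take x = 3 + 4·((10−3)·5 mod 19) = 3 + 4·16 = 67.
Check: 67 mod 19 = 10, 67 mod 4 = 3.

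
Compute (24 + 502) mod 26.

502 = 19·26 + 8, so 502 mod 26 = 8.
(24 + 8) mod 26 = 6.

6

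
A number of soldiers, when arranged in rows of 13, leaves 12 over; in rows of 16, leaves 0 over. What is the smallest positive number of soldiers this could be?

64

x ≡ 12 (mod 13) gives x ∈ {12, 25, 38, 51, 64}.
The first of these with x mod 16 = 0 is 64.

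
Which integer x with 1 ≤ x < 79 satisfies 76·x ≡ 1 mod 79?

76·26 = 1976 = 25·79 + 1, so 76⁻¹ ≡ 26 (mod 79).

26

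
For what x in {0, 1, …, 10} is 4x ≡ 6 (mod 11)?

7

The inverse of 4 mod 11 is 3 (since 4·3 = 12 ≡ 1).
Multiplying both sides by 3: x ≡ 3·6 = 18 ≡ 7 (mod 11).
Check: 4·7 = 28 = 2·11 + 6.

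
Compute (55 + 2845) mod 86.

62

2845 = 33·86 + 7, so 2845 mod 86 = 7.
(55 + 7) mod 86 = 62.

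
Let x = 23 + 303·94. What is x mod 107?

43

303·94 = 28482.
Dividing 28482 by 107 gives quotient 266 and remainder 20.
(23 + 20) mod 107 = 43.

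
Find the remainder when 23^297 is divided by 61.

By repeated squaring mod 61: 23^1≡23, 23^2≡41, 23^4≡34, 23^8≡58, 23^16≡9, 23^32≡20, 23^64≡34, 23^128≡58, 23^256≡9.
Since 297 = 1 + 8 + 32 + 256 in binary, 23^297 ≡ 23·58·20·9 ≡ 24 (mod 61).

24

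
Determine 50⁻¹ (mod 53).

53 = 1·50 + 3
50 = 16·3 + 2
3 = 1·2 + 1
2 = 2·1 + 0
Back-substituting gives 50·35 ≡ 1 (mod 53).

35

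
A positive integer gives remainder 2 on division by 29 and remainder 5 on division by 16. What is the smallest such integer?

Since 16·20 ≡ 1 (mod 29), take x = 5 + 16·((2−5)·20 mod 29) = 5 + 16·27 = 437.
Check: 437 mod 29 = 2, 437 mod 16 = 5.

437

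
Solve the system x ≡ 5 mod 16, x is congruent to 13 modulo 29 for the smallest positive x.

x ≡ 5 (mod 16) gives x ∈ {5, 21, 37, 53, 69, 85, 101, 117, …}.
The first of these with x mod 29 = 13 is 245.

245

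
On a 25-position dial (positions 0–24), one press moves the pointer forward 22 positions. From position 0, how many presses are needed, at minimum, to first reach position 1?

22·8 = 176 = 7·25 + 1, so 22⁻¹ ≡ 8 (mod 25).

8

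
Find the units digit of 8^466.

4

Powers of 8 mod 10 repeat with period 4: 8, 4, 2, 6.
466 leaves remainder 2 on division by 4, so 8^466 ends in 4.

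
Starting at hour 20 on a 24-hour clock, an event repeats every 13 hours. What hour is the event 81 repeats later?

17

81·13 = 1053.
1053 − 43·24 = 21, so 1053 ≡ 21 (mod 24).
(20 + 21) mod 24 = 17.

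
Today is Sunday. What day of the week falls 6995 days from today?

6995 mod 7 = 2 (since 999·7 = 6993).
Sunday + 2 days → Tuesday.

Tuesday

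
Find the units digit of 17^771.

3

Last digits of 7^n: 7, 9, 3, 1 (period 4).
771 mod 4 = 3, so the last digit matches 7^3 = 3.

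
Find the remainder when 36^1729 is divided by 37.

36

Successive squares of 36 mod 37: 36^1≡36, 36^2≡1, 36^4≡1, 36^8≡1, 36^16≡1, 36^32≡1, 36^64≡1, 36^128≡1, 36^256≡1, 36^512≡1, 36^1024≡1.
1729 = 1 + 64 + 128 + 512 + 1024, so 36^1729 ≡ 36·1·1·1·1 ≡ 36 (mod 37).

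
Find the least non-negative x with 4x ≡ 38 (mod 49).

34

The inverse of 4 mod 49 is 37 (since 4·37 = 148 ≡ 1).
Multiplying both sides by 37: x ≡ 37·38 = 1406 ≡ 34 (mod 49).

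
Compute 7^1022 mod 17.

By repeated squaring mod 17: 7^1≡7, 7^2≡15, 7^4≡4, 7^8≡16, 7^16≡1, 7^32≡1, 7^64≡1, 7^128≡1, 7^256≡1, 7^512≡1.
Since 1022 = 2 + 4 + 8 + 16 + 32 + 64 + 128 + 256 + 512 in binary, 7^1022 ≡ 15·4·16·1·1·1·1·1·1 ≡ 8 (mod 17).

8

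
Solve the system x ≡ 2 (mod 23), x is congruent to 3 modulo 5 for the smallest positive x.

x ≡ 3 (mod 5) gives x ∈ {3, 8, 13, 18, 23, 28, 33, 38, …}.
The first of these with x mod 23 = 2 is 48.

48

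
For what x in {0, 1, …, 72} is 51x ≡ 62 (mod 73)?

37

The inverse of 51 mod 73 is 63 (since 51·63 = 3213 ≡ 1).
Multiplying both sides by 63: x ≡ 63·62 = 3906 ≡ 37 (mod 73).
Check: 51·37 = 1887 = 25·73 + 62.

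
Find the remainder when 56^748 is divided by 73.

9

Square-and-reduce mod 73: 56^1≡56, 56^2≡70, 56^4≡9, 56^8≡8, 56^16≡64, 56^32≡8, 56^64≡64, 56^128≡8, 56^256≡64, 56^512≡8.
Since 748 = 4 + 8 + 32 + 64 + 128 + 512 in binary, 56^748 ≡ 9·8·8·64·8·8 ≡ 9 (mod 73).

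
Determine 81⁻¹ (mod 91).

81·9 = 729 = 8·91 + 1, so 81⁻¹ ≡ 9 (mod 91).

9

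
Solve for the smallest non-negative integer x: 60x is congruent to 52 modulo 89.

78

60⁻¹ ≡ 46 (mod 89) because 60·46 = 2760 = 31·89 + 1.
Multiplying both sides by 46: x ≡ 46·52 = 2392 ≡ 78 (mod 89).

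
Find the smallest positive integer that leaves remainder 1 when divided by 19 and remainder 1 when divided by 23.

1

x ≡ 1 (mod 19) gives x ∈ {1}.
The first of these with x mod 23 = 1 is 1.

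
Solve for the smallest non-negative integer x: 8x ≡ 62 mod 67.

58

8⁻¹ ≡ 42 (mod 67) because 8·42 = 336 = 5·67 + 1.
Multiplying both sides by 42: x ≡ 42·62 = 2604 ≡ 58 (mod 67).
Check: 8·58 = 464 = 6·67 + 62.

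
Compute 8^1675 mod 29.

14

Square-and-reduce mod 29: 8^1≡8, 8^2≡6, 8^4≡7, 8^8≡20, 8^16≡23, 8^32≡7, 8^64≡20, 8^128≡23, 8^256≡7, 8^512≡20, 8^1024≡23.
Since 1675 = 1 + 2 + 8 + 128 + 512 + 1024 in binary, 8^1675 ≡ 8·6·20·23·20·23 ≡ 14 (mod 29).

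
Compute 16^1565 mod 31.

1

Square-and-reduce mod 31: 16^1≡16, 16^2≡8, 16^4≡2, 16^8≡4, 16^16≡16, 16^32≡8, 16^64≡2, 16^128≡4, 16^256≡16, 16^512≡8, 16^1024≡2.
1565 = 1 + 4 + 8 + 16 + 512 + 1024, so 16^1565 ≡ 16·2·4·16·8·2 ≡ 1 (mod 31).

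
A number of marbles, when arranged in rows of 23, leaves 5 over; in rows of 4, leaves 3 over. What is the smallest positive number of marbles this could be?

x ≡ 3 (mod 4) gives x ∈ {3, 7, 11, 15, 19, 23, 27, 31, …}.
The first of these with x mod 23 = 5 is 51.

51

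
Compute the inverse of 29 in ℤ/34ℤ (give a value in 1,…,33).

29·27 = 783 = 23·34 + 1, so 29⁻¹ ≡ 27 (mod 34).

27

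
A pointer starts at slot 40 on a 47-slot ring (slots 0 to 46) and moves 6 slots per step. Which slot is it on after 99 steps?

99·6 = 594.
Dividing 594 by 47 gives quotient 12 and remainder 30.
(40 + 30) mod 47 = 23.

23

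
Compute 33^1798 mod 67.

Square-and-reduce mod 67: 33^1≡33, 33^2≡17, 33^4≡21, 33^8≡39, 33^16≡47, 33^32≡65, 33^64≡4, 33^128≡16, 33^256≡55, 33^512≡10, 33^1024≡33.
Since 1798 = 2 + 4 + 256 + 512 + 1024 in binary, 33^1798 ≡ 17·21·55·10·33 ≡ 47 (mod 67).

47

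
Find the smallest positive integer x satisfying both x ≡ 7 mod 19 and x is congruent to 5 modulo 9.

140

x ≡ 5 (mod 9) gives x ∈ {5, 14, 23, 32, 41, 50, 59, 68, …}.
The first of these with x mod 19 = 7 is 140.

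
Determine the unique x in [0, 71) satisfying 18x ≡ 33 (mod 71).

18⁻¹ ≡ 4 (mod 71) because 18·4 = 72 = 1·71 + 1.
Multiplying both sides by 4: x ≡ 4·33 = 132 ≡ 61 (mod 71).

61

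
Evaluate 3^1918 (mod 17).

2

By repeated squaring mod 17: 3^1≡3, 3^2≡9, 3^4≡13, 3^8≡16, 3^16≡1, 3^32≡1, 3^64≡1, 3^128≡1, 3^256≡1, 3^512≡1, 3^1024≡1.
Since 1918 = 2 + 4 + 8 + 16 + 32 + 64 + 256 + 512 + 1024 in binary, 3^1918 ≡ 9·13·16·1·1·1·1·1·1 ≡ 2 (mod 17).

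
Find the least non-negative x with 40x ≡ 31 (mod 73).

The inverse of 40 mod 73 is 42 (since 40·42 = 1680 ≡ 1).
Multiplying both sides by 42: x ≡ 42·31 = 1302 ≡ 61 (mod 73).
Check: 40·61 = 2440 = 33·73 + 31.

61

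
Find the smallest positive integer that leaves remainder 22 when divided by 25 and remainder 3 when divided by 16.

x ≡ 3 (mod 16) gives x ∈ {3, 19, 35, 51, 67, 83, 99, 115, …}.
The first of these with x mod 25 = 22 is 147.

147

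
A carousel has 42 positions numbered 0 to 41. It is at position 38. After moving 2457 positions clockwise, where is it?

17

2457 − 58·42 = 21, so 2457 ≡ 21 (mod 42).
(38 + 21) mod 42 = 17.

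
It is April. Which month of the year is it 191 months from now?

March

Dividing 191 by 12 gives quotient 15 and remainder 11.
April + 11 months → March.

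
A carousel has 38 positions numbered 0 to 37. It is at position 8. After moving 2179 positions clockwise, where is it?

2179 − 57·38 = 13, so 2179 ≡ 13 (mod 38).
(8 + 13) mod 38 = 21.

21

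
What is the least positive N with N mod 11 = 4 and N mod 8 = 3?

x ≡ 3 (mod 8) gives x ∈ {3, 11, 19, 27, 35, 43, 51, 59}.
The first of these with x mod 11 = 4 is 59.

59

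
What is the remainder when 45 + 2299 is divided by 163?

62

2299 − 14·163 = 17, so 2299 ≡ 17 (mod 163).
(45 + 17) mod 163 = 62.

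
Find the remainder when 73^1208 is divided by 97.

35

Successive squares of 73 mod 97: 73^1≡73, 73^2≡91, 73^4≡36, 73^8≡35, 73^16≡61, 73^32≡35, 73^64≡61, 73^128≡35, 73^256≡61, 73^512≡35, 73^1024≡61.
Since 1208 = 8 + 16 + 32 + 128 + 1024 in binary, 73^1208 ≡ 35·61·35·35·61 ≡ 35 (mod 97).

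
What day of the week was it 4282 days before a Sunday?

4282 = 611·7 + 5, so 4282 mod 7 = 5.
Sunday − 5 days → Tuesday.

Tuesday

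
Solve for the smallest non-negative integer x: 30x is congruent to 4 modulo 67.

18

30⁻¹ ≡ 38 (mod 67) because 30·38 = 1140 = 17·67 + 1.
So x ≡ 38·4 = 152 ≡ 18 (mod 67).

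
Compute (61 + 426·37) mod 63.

10

426·37 = 15762.
15762 mod 63 = 12 (since 250·63 = 15750).
(61 + 12) mod 63 = 10.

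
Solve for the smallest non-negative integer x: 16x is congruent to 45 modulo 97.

21

16⁻¹ ≡ 91 (mod 97) because 16·91 = 1456 = 15·97 + 1.
Multiplying both sides by 91: x ≡ 91·45 = 4095 ≡ 21 (mod 97).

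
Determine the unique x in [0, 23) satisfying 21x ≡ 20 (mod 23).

21⁻¹ ≡ 11 (mod 23) because 21·11 = 231 = 10·23 + 1.
So x ≡ 11·20 = 220 ≡ 13 (mod 23).
Check: 21·13 = 273 = 11·23 + 20.

13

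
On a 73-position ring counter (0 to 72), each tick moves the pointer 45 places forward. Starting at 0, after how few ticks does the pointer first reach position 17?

2

45⁻¹ ≡ 13 (mod 73) because 45·13 = 585 = 8·73 + 1.
So x ≡ 13·17 = 221 ≡ 2 (mod 73).
Check: 45·2 = 90 = 1·73 + 17.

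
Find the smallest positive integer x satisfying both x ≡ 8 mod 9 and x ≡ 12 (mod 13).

x ≡ 8 (mod 9) gives x ∈ {8, 17, 26, 35, 44, 53, 62, 71, …}.
The first of these with x mod 13 = 12 is 116.

116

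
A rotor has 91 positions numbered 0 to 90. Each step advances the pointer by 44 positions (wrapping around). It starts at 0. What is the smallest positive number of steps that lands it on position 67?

44⁻¹ ≡ 60 (mod 91) because 44·60 = 2640 = 29·91 + 1.
Multiplying both sides by 60: x ≡ 60·67 = 4020 ≡ 16 (mod 91).

16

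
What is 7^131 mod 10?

3

The units digit of 7^n cycles with period 4: 7, 9, 3, 1, …
131 mod 4 = 3, so the last digit matches 7^3 = 3.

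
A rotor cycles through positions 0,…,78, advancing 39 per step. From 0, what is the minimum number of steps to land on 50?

39⁻¹ ≡ 77 (mod 79) because 39·77 = 3003 = 38·79 + 1.
Multiplying both sides by 77: x ≡ 77·50 = 3850 ≡ 58 (mod 79).

58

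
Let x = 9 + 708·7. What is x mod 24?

708·7 = 4956.
4956 mod 24 = 12 (since 206·24 = 4944).
(9 + 12) mod 24 = 21.

21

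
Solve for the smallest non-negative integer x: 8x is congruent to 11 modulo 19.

18

The inverse of 8 mod 19 is 12 (since 8·12 = 96 ≡ 1).
So x ≡ 12·11 = 132 ≡ 18 (mod 19).
Check: 8·18 = 144 = 7·19 + 11.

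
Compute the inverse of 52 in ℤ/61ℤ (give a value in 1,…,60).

27

61 = 1·52 + 9
52 = 5·9 + 7
9 = 1·7 + 2
7 = 3·2 + 1
2 = 2·1 + 0
Back-substituting gives 52·27 ≡ 1 (mod 61).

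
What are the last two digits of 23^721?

23

Successive squares of 23 mod 100: 23^1≡23, 23^2≡29, 23^4≡41, 23^8≡81, 23^16≡61, 23^32≡21, 23^64≡41, 23^128≡81, 23^256≡61, 23^512≡21.
721 = 1 + 16 + 64 + 128 + 512, so 23^721 ≡ 23·61·41·81·21 ≡ 23 (mod 100).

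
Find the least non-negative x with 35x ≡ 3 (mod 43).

The inverse of 35 mod 43 is 16 (since 35·16 = 560 ≡ 1).
Multiplying both sides by 16: x ≡ 16·3 = 48 ≡ 5 (mod 43).

5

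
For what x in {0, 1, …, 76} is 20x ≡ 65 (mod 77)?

61

The inverse of 20 mod 77 is 27 (since 20·27 = 540 ≡ 1).
Multiplying both sides by 27: x ≡ 27·65 = 1755 ≡ 61 (mod 77).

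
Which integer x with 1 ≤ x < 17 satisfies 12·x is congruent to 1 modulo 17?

10

12·10 = 120 = 7·17 + 1, so 12⁻¹ ≡ 10 (mod 17).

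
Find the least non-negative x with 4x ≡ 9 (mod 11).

5

4⁻¹ ≡ 3 (mod 11) because 4·3 = 12 = 1·11 + 1.
Multiplying both sides by 3: x ≡ 3·9 = 27 ≡ 5 (mod 11).
Check: 4·5 = 20 = 1·11 + 9.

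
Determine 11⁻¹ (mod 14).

11·9 = 99 = 7·14 + 1, so 11⁻¹ ≡ 9 (mod 14).

9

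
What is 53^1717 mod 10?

3

The units digit of 53^n cycles with period 4: 3, 9, 7, 1, …
1717 mod 4 = 1, so the last digit matches 3^1 = 3.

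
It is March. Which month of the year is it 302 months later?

Dividing 302 by 12 gives quotient 25 and remainder 2.
March + 2 months → May.

May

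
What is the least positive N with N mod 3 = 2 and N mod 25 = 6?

56

Since 25·1 ≡ 1 (mod 3), take x = 6 + 25·((2−6)·1 mod 3) = 6 + 25·2 = 56.
Check: 56 mod 3 = 2, 56 mod 25 = 6.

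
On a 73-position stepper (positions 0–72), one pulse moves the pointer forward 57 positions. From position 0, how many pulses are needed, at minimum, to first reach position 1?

41

57·41 = 2337 = 32·73 + 1, so 57⁻¹ ≡ 41 (mod 73).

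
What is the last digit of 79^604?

The units digit of 79^n cycles with period 2: 9, 1, …
604 mod 2 = 0, so the last digit matches 9^2 = 1.

1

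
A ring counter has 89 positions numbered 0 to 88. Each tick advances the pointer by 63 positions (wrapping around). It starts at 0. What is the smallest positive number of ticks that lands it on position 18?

63⁻¹ ≡ 65 (mod 89) because 63·65 = 4095 = 46·89 + 1.
Multiplying both sides by 65: x ≡ 65·18 = 1170 ≡ 13 (mod 89).

13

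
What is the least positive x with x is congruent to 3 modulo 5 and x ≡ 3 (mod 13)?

x ≡ 3 (mod 5) gives x ∈ {3}.
The first of these with x mod 13 = 3 is 3.

3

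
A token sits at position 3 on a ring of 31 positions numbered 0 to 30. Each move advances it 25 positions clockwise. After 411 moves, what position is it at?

411·25 = 10275.
10275 − 331·31 = 14, so 10275 ≡ 14 (mod 31).
(3 + 14) mod 31 = 17.

17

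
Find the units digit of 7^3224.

Last digits of 7^n: 7, 9, 3, 1 (period 4).
3224 mod 4 = 0, so the last digit matches 7^4 = 1.

1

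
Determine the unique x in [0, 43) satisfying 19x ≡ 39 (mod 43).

36

19⁻¹ ≡ 34 (mod 43) because 19·34 = 646 = 15·43 + 1.
Multiplying both sides by 34: x ≡ 34·39 = 1326 ≡ 36 (mod 43).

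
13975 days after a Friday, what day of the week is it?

13975 = 1996·7 + 3, so 13975 mod 7 = 3.
Friday + 3 days → Monday.

Monday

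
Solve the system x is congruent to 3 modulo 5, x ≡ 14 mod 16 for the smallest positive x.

78

Since 16·1 ≡ 1 (mod 5), take x = 14 + 16·((3−14)·1 mod 5) = 14 + 16·4 = 78.
Check: 78 mod 5 = 3, 78 mod 16 = 14.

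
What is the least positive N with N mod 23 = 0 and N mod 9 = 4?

184

x ≡ 4 (mod 9) gives x ∈ {4, 13, 22, 31, 40, 49, 58, 67, …}.
The first of these with x mod 23 = 0 is 184.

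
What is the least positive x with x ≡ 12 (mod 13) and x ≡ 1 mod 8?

x ≡ 1 (mod 8) gives x ∈ {1, 9, 17, 25}.
The first of these with x mod 13 = 12 is 25.

25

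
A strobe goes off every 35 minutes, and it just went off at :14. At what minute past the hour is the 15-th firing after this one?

15·35 = 525.
525 = 8·60 + 45, so 525 mod 60 = 45.
(14 + 45) mod 60 = 59.

59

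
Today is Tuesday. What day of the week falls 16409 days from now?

16409 mod 7 = 1 (since 2344·7 = 16408).
Tuesday + 1 day → Wednesday.

Wednesday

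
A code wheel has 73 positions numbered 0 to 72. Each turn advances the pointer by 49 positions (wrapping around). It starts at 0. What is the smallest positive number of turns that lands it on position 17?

51

49⁻¹ ≡ 3 (mod 73) because 49·3 = 147 = 2·73 + 1.
Multiplying both sides by 3: x ≡ 3·17 = 51 ≡ 51 (mod 73).
Check: 49·51 = 2499 = 34·73 + 17.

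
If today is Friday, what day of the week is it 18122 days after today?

18122 − 2588·7 = 6, so 18122 ≡ 6 (mod 7).
Friday + 6 days → Thursday.

Thursday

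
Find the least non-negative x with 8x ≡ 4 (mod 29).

15

The inverse of 8 mod 29 is 11 (since 8·11 = 88 ≡ 1).
So x ≡ 11·4 = 44 ≡ 15 (mod 29).
Check: 8·15 = 120 = 4·29 + 4.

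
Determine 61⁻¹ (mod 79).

61·57 = 3477 = 44·79 + 1, so 61⁻¹ ≡ 57 (mod 79).

57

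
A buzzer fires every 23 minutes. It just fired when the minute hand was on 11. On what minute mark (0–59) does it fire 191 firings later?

191·23 = 4393.
4393 = 73·60 + 13, so 4393 mod 60 = 13.
(11 + 13) mod 60 = 24.

24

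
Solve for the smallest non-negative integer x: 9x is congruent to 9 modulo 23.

1

9⁻¹ ≡ 18 (mod 23) because 9·18 = 162 = 7·23 + 1.
So x ≡ 18·9 = 162 ≡ 1 (mod 23).
Check: 9·1 = 9 = 0·23 + 9.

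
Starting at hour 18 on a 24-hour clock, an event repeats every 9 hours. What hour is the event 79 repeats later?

9

79·9 = 711.
711 − 29·24 = 15, so 711 ≡ 15 (mod 24).
(18 + 15) mod 24 = 9.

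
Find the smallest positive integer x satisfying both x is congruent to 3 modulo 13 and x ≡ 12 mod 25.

237

Since 25·12 ≡ 1 (mod 13), take x = 12 + 25·((3−12)·12 mod 13) = 12 + 25·9 = 237.
Check: 237 mod 13 = 3, 237 mod 25 = 12.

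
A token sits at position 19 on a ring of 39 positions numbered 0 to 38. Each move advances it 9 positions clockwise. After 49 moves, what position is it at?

31

49·9 = 441.
Dividing 441 by 39 gives quotient 11 and remainder 12.
(19 + 12) mod 39 = 31.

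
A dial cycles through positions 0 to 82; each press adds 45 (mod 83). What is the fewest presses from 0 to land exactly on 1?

83 = 1·45 + 38
45 = 1·38 + 7
38 = 5·7 + 3
7 = 2·3 + 1
3 = 3·1 + 0
Back-substituting gives 45·24 ≡ 1 (mod 83).

24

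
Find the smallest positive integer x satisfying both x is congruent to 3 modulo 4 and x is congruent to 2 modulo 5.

7

x ≡ 3 (mod 4) gives x ∈ {3, 7}.
The first of these with x mod 5 = 2 is 7.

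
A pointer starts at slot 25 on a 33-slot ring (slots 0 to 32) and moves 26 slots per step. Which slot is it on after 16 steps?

16·26 = 416.
416 mod 33 = 20 (since 12·33 = 396).
(25 + 20) mod 33 = 12.

12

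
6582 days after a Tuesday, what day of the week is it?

Thursday

6582 − 940·7 = 2, so 6582 ≡ 2 (mod 7).
Tuesday + 2 days → Thursday.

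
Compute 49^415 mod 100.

By repeated squaring mod 100: 49^1≡49, 49^2≡1, 49^4≡1, 49^8≡1, 49^16≡1, 49^32≡1, 49^64≡1, 49^128≡1, 49^256≡1.
415 = 1 + 2 + 4 + 8 + 16 + 128 + 256, so 49^415 ≡ 49·1·1·1·1·1·1 ≡ 49 (mod 100).

49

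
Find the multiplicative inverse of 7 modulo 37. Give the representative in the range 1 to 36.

37 = 5·7 + 2
7 = 3·2 + 1
2 = 2·1 + 0
Back-substituting gives 7·16 ≡ 1 (mod 37).

16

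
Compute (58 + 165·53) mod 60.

165·53 = 8745.
8745 mod 60 = 45 (since 145·60 = 8700).
(58 + 45) mod 60 = 43.

43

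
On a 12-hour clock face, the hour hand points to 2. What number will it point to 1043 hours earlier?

3

Dividing 1043 by 12 gives quotient 86 and remainder 11.
2 − 11 → 3 on a 12-hour dial.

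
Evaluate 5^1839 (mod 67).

42

Square-and-reduce mod 67: 5^1≡5, 5^2≡25, 5^4≡22, 5^8≡15, 5^16≡24, 5^32≡40, 5^64≡59, 5^128≡64, 5^256≡9, 5^512≡14, 5^1024≡62.
1839 = 1 + 2 + 4 + 8 + 32 + 256 + 512 + 1024, so 5^1839 ≡ 5·25·22·15·40·9·14·62 ≡ 42 (mod 67).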